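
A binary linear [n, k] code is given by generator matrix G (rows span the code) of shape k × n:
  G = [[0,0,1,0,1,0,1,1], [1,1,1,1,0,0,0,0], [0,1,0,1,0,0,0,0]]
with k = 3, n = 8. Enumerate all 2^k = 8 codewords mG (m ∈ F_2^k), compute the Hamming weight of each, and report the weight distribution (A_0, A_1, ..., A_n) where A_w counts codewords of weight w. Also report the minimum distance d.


Weight distribution: A_0 = 1, A_2 = 2, A_4 = 3, A_6 = 2. Minimum distance d = 2.

Enumerate all 2^3 = 8 messages m ∈ F_2^3.
For each, compute codeword c = mG in F_2^8, then tally its weight.
  m = 000 → c = 00000000, weight = 0.
  m = 100 → c = 00101011, weight = 4.
  m = 010 → c = 11110000, weight = 4.
  m = 110 → c = 11011011, weight = 6.
  m = 001 → c = 01010000, weight = 2.
  m = 101 → c = 01111011, weight = 6.
  m = 011 → c = 10100000, weight = 2.
  m = 111 → c = 10001011, weight = 4.
Tally weights:
  weight 0: 1 codewords.
  weight 2: 2 codewords.
  weight 4: 3 codewords.
  weight 6: 2 codewords.
Minimum distance d = smallest w > 0 with A_w > 0 = 2.
Sanity: Σ A_w = 8 = 2^3 = 8 ✓.


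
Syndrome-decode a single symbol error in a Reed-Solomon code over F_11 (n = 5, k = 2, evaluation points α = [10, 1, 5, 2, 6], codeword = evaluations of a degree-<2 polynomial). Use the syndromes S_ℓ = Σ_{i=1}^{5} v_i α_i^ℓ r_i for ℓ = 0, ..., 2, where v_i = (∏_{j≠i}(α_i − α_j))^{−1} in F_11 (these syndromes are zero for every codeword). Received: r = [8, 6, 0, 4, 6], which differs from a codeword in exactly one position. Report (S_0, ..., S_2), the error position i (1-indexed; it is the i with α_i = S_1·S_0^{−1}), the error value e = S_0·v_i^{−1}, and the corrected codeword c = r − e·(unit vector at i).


S = (2, 2, 2), error at position 2, error magnitude e = 8, c = [8, 9, 0, 4, 6].

Step 1: column multipliers v_i = (∏_{j≠i}(α_i − α_j))^{−1} mod 11.
  i = 1 (α = 10): (10−1)(10−5)(10−2)(10−6) = 9·5·8·4 = 1440 ≡ 10, so v_1 = 10^{−1} = 10 (mod 11).
  i = 2 (α = 1): (1−10)(1−5)(1−2)(1−6) = (−9)·(−4)·(−1)·(−5) = 180 ≡ 4, so v_2 = 4^{−1} = 3 (mod 11).
  i = 3 (α = 5): (5−10)(5−1)(5−2)(5−6) = (−5)·4·3·(−1) = 60 ≡ 5, so v_3 = 5^{−1} = 9 (mod 11).
  i = 4 (α = 2): (2−10)(2−1)(2−5)(2−6) = (−8)·1·(−3)·(−4) = −96 ≡ 3, so v_4 = 3^{−1} = 4 (mod 11).
  i = 5 (α = 6): (6−10)(6−1)(6−5)(6−2) = (−4)·5·1·4 = −80 ≡ 8, so v_5 = 8^{−1} = 7 (mod 11).
  v = [10, 3, 9, 4, 7].
Step 2: syndromes of r = [8, 6, 0, 4, 6] (all sums mod 11).
  S_0 = Σ v_i r_i = 10·8 + 3·6 + 9·0 + 4·4 + 7·6 = 156 ≡ 2.
  S_1 = Σ v_i α_i r_i = 10·10·8 + 3·1·6 + 9·5·0 + 4·2·4 + 7·6·6 = 1102 ≡ 2.
  α_i^2 mod 11 = [1, 1, 3, 4, 3].
  S_2 = Σ v_i α_i^2 r_i = 10·1·8 + 3·1·6 + 9·3·0 + 4·4·4 + 7·3·6 = 288 ≡ 2.
  S = (2, 2, 2) ≠ 0, so r is not a codeword (an error is present).
Step 3: locate the error. For a single error e at position i, S_ℓ = v_i·e·α_i^ℓ, so α_err = S_1/S_0.
  S_0^{−1} = 2^{−1} = 6 (mod 11), so α_err = 2·6 = 12 ≡ 1 = α_2. Error position i = 2.
  Consistency check: S_2/S_1 = 2·6 = 12 ≡ 1 = α_err ✓ (single-error assumption holds).
Step 4: error magnitude e = S_0/v_2 = S_0·∏_{j≠2}(α_2 − α_j) = 2·4 = 8 ≡ 8 (mod 11).
Step 5: correct position 2: c_2 = r_2 − e = 6 − 8 ≡ 9 (mod 11). Hence c = [8, 9, 0, 4, 6].
  Check: interpolating c through the α_i gives m(x) = 3 + 6·x (degree < 2) with m(α_i) = c_i for every i, so c is indeed a codeword.


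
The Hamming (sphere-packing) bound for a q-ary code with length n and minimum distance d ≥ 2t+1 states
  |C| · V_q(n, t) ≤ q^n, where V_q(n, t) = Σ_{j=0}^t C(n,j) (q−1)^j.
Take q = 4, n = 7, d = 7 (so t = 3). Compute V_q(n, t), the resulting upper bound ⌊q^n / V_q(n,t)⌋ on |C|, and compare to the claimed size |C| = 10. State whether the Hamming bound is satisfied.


V_q(n, t) = 1156, q^n = 16384, Hamming bound = 14, |C| = 10 ≤ bound (satisfied).

Step 1: Compute V_q(n, t) = Σ_{j=0}^3 C(n, j) (q−1)^j.
  j = 0: C(7,0)·(3)^0 = 1·1 = 1.
  j = 1: C(7,1)·(3)^1 = 7·3 = 21.
  j = 2: C(7,2)·(3)^2 = 21·9 = 189.
  j = 3: C(7,3)·(3)^3 = 35·27 = 945.
  V_q(n, t) = 1 + 21 + 189 + 945 = 1156.
Step 2: q^n = 4^7 = 16384.
Step 3: Hamming bound ⌊q^n / V_q(n,t)⌋ = ⌊16384/1156⌋ = 14.
Step 4: Compare |C| = 10 to 14: satisfied.
The claimed |C| lies below the Hamming bound.


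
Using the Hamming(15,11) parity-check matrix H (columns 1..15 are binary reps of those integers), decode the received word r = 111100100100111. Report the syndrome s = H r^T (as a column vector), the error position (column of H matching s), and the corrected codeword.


s = (0, 1, 0, 1)^T, error position = 5, corrected codeword c = 111110100100111

Compute s = H r^T mod 2 one row at a time:
  s_1 = 0 + 0 + 1 + 0 + 0 + 1 + 1 + 1 = 4 ≡ 0 (mod 2).
  s_2 = 1 + 0 + 0 + 1 + 0 + 1 + 1 + 1 = 5 ≡ 1 (mod 2).
  s_3 = 1 + 1 + 0 + 1 + 1 + 0 + 1 + 1 = 6 ≡ 0 (mod 2).
  s_4 = 1 + 1 + 0 + 1 + 0 + 0 + 1 + 1 = 5 ≡ 1 (mod 2).
s = (0, 1, 0, 1)^T — this equals column 5 of H (binary 0101), so error is at position 5.
Correct: flip bit 5 of r = 111100100100111 to get c = 111110100100111.


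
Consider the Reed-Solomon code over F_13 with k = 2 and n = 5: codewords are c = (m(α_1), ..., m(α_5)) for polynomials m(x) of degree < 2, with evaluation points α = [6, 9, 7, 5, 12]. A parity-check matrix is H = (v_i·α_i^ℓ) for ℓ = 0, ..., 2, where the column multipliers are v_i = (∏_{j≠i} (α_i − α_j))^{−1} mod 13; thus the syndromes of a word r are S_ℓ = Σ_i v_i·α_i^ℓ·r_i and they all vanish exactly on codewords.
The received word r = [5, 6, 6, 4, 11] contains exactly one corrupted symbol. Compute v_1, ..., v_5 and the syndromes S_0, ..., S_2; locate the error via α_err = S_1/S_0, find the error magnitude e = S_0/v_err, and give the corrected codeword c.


S = (4, 10, 12), error at position 2, error magnitude e = 11, c = [5, 8, 6, 4, 11].

Step 1: column multipliers v_i = (∏_{j≠i}(α_i − α_j))^{−1} mod 13.
  i = 1 (α = 6): (6−9)(6−7)(6−5)(6−12) = (−3)·(−1)·1·(−6) = −18 ≡ 8, so v_1 = 8^{−1} = 5 (mod 13).
  i = 2 (α = 9): (9−6)(9−7)(9−5)(9−12) = 3·2·4·(−3) = −72 ≡ 6, so v_2 = 6^{−1} = 11 (mod 13).
  i = 3 (α = 7): (7−6)(7−9)(7−5)(7−12) = 1·(−2)·2·(−5) = 20 ≡ 7, so v_3 = 7^{−1} = 2 (mod 13).
  i = 4 (α = 5): (5−6)(5−9)(5−7)(5−12) = (−1)·(−4)·(−2)·(−7) = 56 ≡ 4, so v_4 = 4^{−1} = 10 (mod 13).
  i = 5 (α = 12): (12−6)(12−9)(12−7)(12−5) = 6·3·5·7 = 630 ≡ 6, so v_5 = 6^{−1} = 11 (mod 13).
  v = [5, 11, 2, 10, 11].
Step 2: syndromes of r = [5, 6, 6, 4, 11] (all sums mod 13).
  S_0 = Σ v_i r_i = 5·5 + 11·6 + 2·6 + 10·4 + 11·11 = 264 ≡ 4.
  S_1 = Σ v_i α_i r_i = 5·6·5 + 11·9·6 + 2·7·6 + 10·5·4 + 11·12·11 = 2480 ≡ 10.
  α_i^2 mod 13 = [10, 3, 10, 12, 1].
  S_2 = Σ v_i α_i^2 r_i = 5·10·5 + 11·3·6 + 2·10·6 + 10·12·4 + 11·1·11 = 1169 ≡ 12.
  S = (4, 10, 12) ≠ 0, so r is not a codeword (an error is present).
Step 3: locate the error. For a single error e at position i, S_ℓ = v_i·e·α_i^ℓ, so α_err = S_1/S_0.
  S_0^{−1} = 4^{−1} = 10 (mod 13), so α_err = 10·10 = 100 ≡ 9 = α_2. Error position i = 2.
  Consistency check: S_2/S_1 = 12·4 = 48 ≡ 9 = α_err ✓ (single-error assumption holds).
Step 4: error magnitude e = S_0/v_2 = S_0·∏_{j≠2}(α_2 − α_j) = 4·6 = 24 ≡ 11 (mod 13).
Step 5: correct position 2: c_2 = r_2 − e = 6 − 11 ≡ 8 (mod 13). Hence c = [5, 8, 6, 4, 11].
  Check: interpolating c through the α_i gives m(x) = 12 + 1·x (degree < 2) with m(α_i) = c_i for every i, so c is indeed a codeword.


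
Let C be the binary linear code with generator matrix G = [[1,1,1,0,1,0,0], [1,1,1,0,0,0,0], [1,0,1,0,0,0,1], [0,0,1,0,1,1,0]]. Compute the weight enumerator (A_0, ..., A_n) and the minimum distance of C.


Weight distribution: A_0 = 1, A_1 = 1, A_2 = 2, A_3 = 6, A_4 = 5, A_5 = 1. Minimum distance d = 1.

Enumerate all 2^4 = 16 messages m ∈ F_2^4.
For each, compute codeword c = mG in F_2^7, then tally its weight.
  m = 0000 → c = 0000000, weight = 0.
  m = 1000 → c = 1110100, weight = 4.
  m = 0100 → c = 1110000, weight = 3.
  m = 1100 → c = 0000100, weight = 1.
  m = 0010 → c = 1010001, weight = 3.
  m = 1010 → c = 0100101, weight = 3.
  m = 0110 → c = 0100001, weight = 2.
  m = 1110 → c = 1010101, weight = 4.
  m = 0001 → c = 0010110, weight = 3.
  m = 1001 → c = 1100010, weight = 3.
  m = 0101 → c = 1100110, weight = 4.
  m = 1101 → c = 0010010, weight = 2.
  m = 0011 → c = 1000111, weight = 4.
  m = 1011 → c = 0110011, weight = 4.
  m = 0111 → c = 0110111, weight = 5.
  m = 1111 → c = 1000011, weight = 3.
Tally weights:
  weight 0: 1 codewords.
  weight 1: 1 codewords.
  weight 2: 2 codewords.
  weight 3: 6 codewords.
  weight 4: 5 codewords.
  weight 5: 1 codewords.
Minimum distance d = smallest w > 0 with A_w > 0 = 1.
Sanity: Σ A_w = 16 = 2^4 = 16 ✓.


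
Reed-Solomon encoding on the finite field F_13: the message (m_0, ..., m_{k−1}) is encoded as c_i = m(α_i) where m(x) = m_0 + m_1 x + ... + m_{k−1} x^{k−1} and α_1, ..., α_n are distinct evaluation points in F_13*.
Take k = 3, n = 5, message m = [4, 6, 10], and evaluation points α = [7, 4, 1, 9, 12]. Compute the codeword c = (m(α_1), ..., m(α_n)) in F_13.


c = [3, 6, 7, 10, 8]

Message polynomial: m(x) = 4 + 6·x + 10·x^2 (mod 13).
For each evaluation point α_i, compute m(α_i) mod 13:
  α_1 = 7: Horner steps 10 → 11 → 3, so m(7) = 3.
  α_2 = 4: Horner steps 10 → 7 → 6, so m(4) = 6.
  α_3 = 1: Horner steps 10 → 3 → 7, so m(1) = 7.
  α_4 = 9: Horner steps 10 → 5 → 10, so m(9) = 10.
  α_5 = 12: Horner steps 10 → 9 → 8, so m(12) = 8.
Codeword c = [3, 6, 7, 10, 8] ∈ F_13^5.


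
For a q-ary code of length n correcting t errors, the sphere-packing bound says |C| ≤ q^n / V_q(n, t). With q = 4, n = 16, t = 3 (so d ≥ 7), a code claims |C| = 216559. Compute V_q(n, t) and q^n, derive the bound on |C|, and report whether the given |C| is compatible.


V_q(n, t) = 16249, q^n = 4294967296, Hamming bound = 264321, |C| = 216559 ≤ bound (satisfied).

Step 1: Compute V_q(n, t) = Σ_{j=0}^3 C(n, j) (q−1)^j.
  j = 0: C(16,0)·(3)^0 = 1·1 = 1.
  j = 1: C(16,1)·(3)^1 = 16·3 = 48.
  j = 2: C(16,2)·(3)^2 = 120·9 = 1080.
  j = 3: C(16,3)·(3)^3 = 560·27 = 15120.
  V_q(n, t) = 1 + 48 + 1080 + 15120 = 16249.
Step 2: q^n = 4^16 = 4294967296.
Step 3: Hamming bound ⌊q^n / V_q(n,t)⌋ = ⌊4294967296/16249⌋ = 264321.
Step 4: Compare |C| = 216559 to 264321: satisfied.
The claimed |C| lies below the Hamming bound.


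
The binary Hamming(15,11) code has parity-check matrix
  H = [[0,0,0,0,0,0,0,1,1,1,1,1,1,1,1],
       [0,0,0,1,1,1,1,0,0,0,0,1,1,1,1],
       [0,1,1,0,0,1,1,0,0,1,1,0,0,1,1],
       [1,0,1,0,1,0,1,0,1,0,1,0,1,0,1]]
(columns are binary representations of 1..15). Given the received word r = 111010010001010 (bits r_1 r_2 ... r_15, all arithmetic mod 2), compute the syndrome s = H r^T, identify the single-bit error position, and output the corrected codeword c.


s = (1, 1, 1, 1)^T, error position = 15, corrected codeword c = 111010010001011

Compute s = H r^T mod 2 one row at a time:
  s_1 = 1 + 0 + 0 + 0 + 1 + 0 + 1 + 0 = 3 ≡ 1 (mod 2).
  s_2 = 0 + 1 + 0 + 0 + 1 + 0 + 1 + 0 = 3 ≡ 1 (mod 2).
  s_3 = 1 + 1 + 0 + 0 + 0 + 0 + 1 + 0 = 3 ≡ 1 (mod 2).
  s_4 = 1 + 1 + 1 + 0 + 0 + 0 + 0 + 0 = 3 ≡ 1 (mod 2).
s = (1, 1, 1, 1)^T — this equals column 15 of H (binary 1111), so error is at position 15.
Correct: flip bit 15 of r = 111010010001010 to get c = 111010010001011.


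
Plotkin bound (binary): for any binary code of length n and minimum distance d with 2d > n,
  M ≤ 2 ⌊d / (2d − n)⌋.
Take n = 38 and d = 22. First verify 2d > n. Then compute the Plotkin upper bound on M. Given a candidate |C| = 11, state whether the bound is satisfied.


Plotkin bound M ≤ 6; given |C| = 11 > bound (violated).

Check applicability: 2d = 44, n = 38.
2d − n = 6 > 0, so Plotkin applies.
Compute d/(2d−n) = 22/6 ≈ 3.6667.
⌊d/(2d−n)⌋ = 3.
Plotkin bound: M ≤ 2·3 = 6.
Given |C| = 11, check: VIOLATED.
This |C| is above the Plotkin bound, so no binary code with n = 38, d = 22 and 11 codewords exists.


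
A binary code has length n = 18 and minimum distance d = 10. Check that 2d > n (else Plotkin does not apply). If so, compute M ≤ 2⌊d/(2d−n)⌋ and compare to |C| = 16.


Plotkin bound M ≤ 10; given |C| = 16 > bound (violated).

Check applicability: 2d = 20, n = 18.
2d − n = 2 > 0, so Plotkin applies.
Compute d/(2d−n) = 10/2 ≈ 5.0000.
⌊d/(2d−n)⌋ = 5.
Plotkin bound: M ≤ 2·5 = 10.
Given |C| = 16, check: VIOLATED.
This |C| is above the Plotkin bound, so no binary code with n = 18, d = 10 and 16 codewords exists.


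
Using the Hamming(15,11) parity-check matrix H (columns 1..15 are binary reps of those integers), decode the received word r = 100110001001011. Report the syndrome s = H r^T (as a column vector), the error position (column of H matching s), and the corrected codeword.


s = (0, 1, 0, 0)^T, error position = 4, corrected codeword c = 100010001001011

Compute s = H r^T mod 2 one row at a time:
  s_1 = 0 + 1 + 0 + 0 + 1 + 0 + 1 + 1 = 4 ≡ 0 (mod 2).
  s_2 = 1 + 1 + 0 + 0 + 1 + 0 + 1 + 1 = 5 ≡ 1 (mod 2).
  s_3 = 0 + 0 + 0 + 0 + 0 + 0 + 1 + 1 = 2 ≡ 0 (mod 2).
  s_4 = 1 + 0 + 1 + 0 + 1 + 0 + 0 + 1 = 4 ≡ 0 (mod 2).
s = (0, 1, 0, 0)^T — this equals column 4 of H (binary 0100), so error is at position 4.
Correct: flip bit 4 of r = 100110001001011 to get c = 100010001001011.


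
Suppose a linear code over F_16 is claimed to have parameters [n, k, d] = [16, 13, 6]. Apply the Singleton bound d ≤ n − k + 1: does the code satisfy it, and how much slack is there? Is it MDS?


Singleton RHS = n − k + 1 = 4, slack = -2, bound violated (no such code; not MDS).

Singleton bound: d ≤ n − k + 1.
Here n = 16, k = 13, so n − k + 1 = 4.
Given d = 6, check d ≤ 4: NO.
Slack = (n − k + 1) − d = -2.
The slack is negative: d = 6 exceeds n − k + 1 = 4 by 2, so the Singleton bound is violated and no linear [16, 13, 6]_16 code can exist. In particular it is not MDS (MDS requires d = n − k + 1 exactly).
Description: the claimed parameters are [16, 13, 6]_16; such a code would be impossible (violates the Singleton bound).


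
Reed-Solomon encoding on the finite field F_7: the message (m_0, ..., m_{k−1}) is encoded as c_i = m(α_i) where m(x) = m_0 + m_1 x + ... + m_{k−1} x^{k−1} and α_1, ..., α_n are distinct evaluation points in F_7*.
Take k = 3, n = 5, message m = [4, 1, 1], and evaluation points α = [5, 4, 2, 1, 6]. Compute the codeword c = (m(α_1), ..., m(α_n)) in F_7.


c = [6, 3, 3, 6, 4]

Message polynomial: m(x) = 4 + 1·x + 1·x^2 (mod 7).
For each evaluation point α_i, compute m(α_i) mod 7:
  α_1 = 5: Horner steps 1 → 6 → 6, so m(5) = 6.
  α_2 = 4: Horner steps 1 → 5 → 3, so m(4) = 3.
  α_3 = 2: Horner steps 1 → 3 → 3, so m(2) = 3.
  α_4 = 1: Horner steps 1 → 2 → 6, so m(1) = 6.
  α_5 = 6: Horner steps 1 → 0 → 4, so m(6) = 4.
Codeword c = [6, 3, 3, 6, 4] ∈ F_7^5.


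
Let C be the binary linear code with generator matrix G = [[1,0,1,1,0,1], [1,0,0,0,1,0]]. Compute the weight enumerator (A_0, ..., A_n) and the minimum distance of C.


Weight distribution: A_0 = 1, A_2 = 1, A_4 = 2. Minimum distance d = 2.

Enumerate all 2^2 = 4 messages m ∈ F_2^2.
For each, compute codeword c = mG in F_2^6, then tally its weight.
  m = 00 → c = 000000, weight = 0.
  m = 10 → c = 101101, weight = 4.
  m = 01 → c = 100010, weight = 2.
  m = 11 → c = 001111, weight = 4.
Tally weights:
  weight 0: 1 codewords.
  weight 2: 1 codewords.
  weight 4: 2 codewords.
Minimum distance d = smallest w > 0 with A_w > 0 = 2.
Sanity: Σ A_w = 4 = 2^2 = 4 ✓.


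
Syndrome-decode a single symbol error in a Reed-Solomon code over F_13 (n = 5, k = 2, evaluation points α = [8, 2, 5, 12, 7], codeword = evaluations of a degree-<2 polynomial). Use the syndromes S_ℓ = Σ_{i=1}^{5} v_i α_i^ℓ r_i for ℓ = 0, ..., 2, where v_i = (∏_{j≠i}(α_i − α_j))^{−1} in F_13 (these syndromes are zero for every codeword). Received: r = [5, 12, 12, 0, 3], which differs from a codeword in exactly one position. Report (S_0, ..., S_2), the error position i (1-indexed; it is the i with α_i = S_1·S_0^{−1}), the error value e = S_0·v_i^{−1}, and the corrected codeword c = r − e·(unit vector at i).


S = (2, 4, 8), error at position 2, error magnitude e = 6, c = [5, 6, 12, 0, 3].

Step 1: column multipliers v_i = (∏_{j≠i}(α_i − α_j))^{−1} mod 13.
  i = 1 (α = 8): (8−2)(8−5)(8−12)(8−7) = 6·3·(−4)·1 = −72 ≡ 6, so v_1 = 6^{−1} = 11 (mod 13).
  i = 2 (α = 2): (2−8)(2−5)(2−12)(2−7) = (−6)·(−3)·(−10)·(−5) = 900 ≡ 3, so v_2 = 3^{−1} = 9 (mod 13).
  i = 3 (α = 5): (5−8)(5−2)(5−12)(5−7) = (−3)·3·(−7)·(−2) = −126 ≡ 4, so v_3 = 4^{−1} = 10 (mod 13).
  i = 4 (α = 12): (12−8)(12−2)(12−5)(12−7) = 4·10·7·5 = 1400 ≡ 9, so v_4 = 9^{−1} = 3 (mod 13).
  i = 5 (α = 7): (7−8)(7−2)(7−5)(7−12) = (−1)·5·2·(−5) = 50 ≡ 11, so v_5 = 11^{−1} = 6 (mod 13).
  v = [11, 9, 10, 3, 6].
Step 2: syndromes of r = [5, 12, 12, 0, 3] (all sums mod 13).
  S_0 = Σ v_i r_i = 11·5 + 9·12 + 10·12 + 3·0 + 6·3 = 301 ≡ 2.
  S_1 = Σ v_i α_i r_i = 11·8·5 + 9·2·12 + 10·5·12 + 3·12·0 + 6·7·3 = 1382 ≡ 4.
  α_i^2 mod 13 = [12, 4, 12, 1, 10].
  S_2 = Σ v_i α_i^2 r_i = 11·12·5 + 9·4·12 + 10·12·12 + 3·1·0 + 6·10·3 = 2712 ≡ 8.
  S = (2, 4, 8) ≠ 0, so r is not a codeword (an error is present).
Step 3: locate the error. For a single error e at position i, S_ℓ = v_i·e·α_i^ℓ, so α_err = S_1/S_0.
  S_0^{−1} = 2^{−1} = 7 (mod 13), so α_err = 4·7 = 28 ≡ 2 = α_2. Error position i = 2.
  Consistency check: S_2/S_1 = 8·10 = 80 ≡ 2 = α_err ✓ (single-error assumption holds).
Step 4: error magnitude e = S_0/v_2 = S_0·∏_{j≠2}(α_2 − α_j) = 2·3 = 6 ≡ 6 (mod 13).
Step 5: correct position 2: c_2 = r_2 − e = 12 − 6 ≡ 6 (mod 13). Hence c = [5, 6, 12, 0, 3].
  Check: interpolating c through the α_i gives m(x) = 2 + 2·x (degree < 2) with m(α_i) = c_i for every i, so c is indeed a codeword.


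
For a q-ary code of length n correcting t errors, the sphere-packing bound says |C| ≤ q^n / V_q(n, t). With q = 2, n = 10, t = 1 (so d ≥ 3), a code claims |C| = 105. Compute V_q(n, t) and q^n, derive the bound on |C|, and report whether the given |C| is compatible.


V_q(n, t) = 11, q^n = 1024, Hamming bound = 93, |C| = 105 > bound (violated).

Step 1: Compute V_q(n, t) = Σ_{j=0}^1 C(n, j) (q−1)^j.
  j = 0: C(10,0)·(1)^0 = 1·1 = 1.
  j = 1: C(10,1)·(1)^1 = 10·1 = 10.
  V_q(n, t) = 1 + 10 = 11.
Step 2: q^n = 2^10 = 1024.
Step 3: Hamming bound ⌊q^n / V_q(n,t)⌋ = ⌊1024/11⌋ = 93.
Step 4: Compare |C| = 105 to 93: violated.
The claimed |C| lies above the Hamming bound, so no 2-ary code of length 10 with d ≥ 3 can have 105 codewords.


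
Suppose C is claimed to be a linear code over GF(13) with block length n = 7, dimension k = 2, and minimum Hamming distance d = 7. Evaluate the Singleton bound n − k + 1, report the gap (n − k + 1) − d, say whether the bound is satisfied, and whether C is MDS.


Singleton RHS = n − k + 1 = 6, slack = -1, bound violated (no such code; not MDS).

Singleton bound: d ≤ n − k + 1.
Here n = 7, k = 2, so n − k + 1 = 6.
Given d = 7, check d ≤ 6: NO.
Slack = (n − k + 1) − d = -1.
The slack is negative: d = 7 exceeds n − k + 1 = 6 by 1, so the Singleton bound is violated and no linear [7, 2, 7]_13 code can exist. In particular it is not MDS (MDS requires d = n − k + 1 exactly).
Description: the claimed parameters are [7, 2, 7]_13; such a code would be impossible (violates the Singleton bound).


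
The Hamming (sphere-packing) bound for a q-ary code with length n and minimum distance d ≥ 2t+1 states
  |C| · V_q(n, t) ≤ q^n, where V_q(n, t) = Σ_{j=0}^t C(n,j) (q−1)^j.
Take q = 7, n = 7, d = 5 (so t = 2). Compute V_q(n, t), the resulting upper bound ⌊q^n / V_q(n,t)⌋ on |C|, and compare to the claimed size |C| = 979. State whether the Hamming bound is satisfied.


V_q(n, t) = 799, q^n = 823543, Hamming bound = 1030, |C| = 979 ≤ bound (satisfied).

Step 1: Compute V_q(n, t) = Σ_{j=0}^2 C(n, j) (q−1)^j.
  j = 0: C(7,0)·(6)^0 = 1·1 = 1.
  j = 1: C(7,1)·(6)^1 = 7·6 = 42.
  j = 2: C(7,2)·(6)^2 = 21·36 = 756.
  V_q(n, t) = 1 + 42 + 756 = 799.
Step 2: q^n = 7^7 = 823543.
Step 3: Hamming bound ⌊q^n / V_q(n,t)⌋ = ⌊823543/799⌋ = 1030.
Step 4: Compare |C| = 979 to 1030: satisfied.
The claimed |C| lies below the Hamming bound.


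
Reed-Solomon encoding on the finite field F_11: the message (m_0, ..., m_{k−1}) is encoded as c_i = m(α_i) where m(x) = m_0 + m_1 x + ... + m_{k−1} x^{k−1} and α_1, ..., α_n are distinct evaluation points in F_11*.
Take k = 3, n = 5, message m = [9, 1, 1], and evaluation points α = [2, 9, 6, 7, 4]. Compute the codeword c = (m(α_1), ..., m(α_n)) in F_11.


c = [4, 0, 7, 10, 7]

Message polynomial: m(x) = 9 + 1·x + 1·x^2 (mod 11).
For each evaluation point α_i, compute m(α_i) mod 11:
  α_1 = 2: Horner steps 1 → 3 → 4, so m(2) = 4.
  α_2 = 9: Horner steps 1 → 10 → 0, so m(9) = 0.
  α_3 = 6: Horner steps 1 → 7 → 7, so m(6) = 7.
  α_4 = 7: Horner steps 1 → 8 → 10, so m(7) = 10.
  α_5 = 4: Horner steps 1 → 5 → 7, so m(4) = 7.
Codeword c = [4, 0, 7, 10, 7] ∈ F_11^5.


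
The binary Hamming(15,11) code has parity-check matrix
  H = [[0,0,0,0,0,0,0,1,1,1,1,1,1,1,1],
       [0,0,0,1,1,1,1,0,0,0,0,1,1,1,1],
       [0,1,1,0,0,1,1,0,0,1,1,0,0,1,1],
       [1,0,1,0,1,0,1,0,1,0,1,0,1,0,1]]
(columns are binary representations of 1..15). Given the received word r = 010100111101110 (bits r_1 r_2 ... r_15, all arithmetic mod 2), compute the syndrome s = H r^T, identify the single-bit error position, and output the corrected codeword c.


s = (0, 1, 0, 1)^T, error position = 5, corrected codeword c = 010110111101110

Compute s = H r^T mod 2 one row at a time:
  s_1 = 1 + 1 + 1 + 0 + 1 + 1 + 1 + 0 = 6 ≡ 0 (mod 2).
  s_2 = 1 + 0 + 0 + 1 + 1 + 1 + 1 + 0 = 5 ≡ 1 (mod 2).
  s_3 = 1 + 0 + 0 + 1 + 1 + 0 + 1 + 0 = 4 ≡ 0 (mod 2).
  s_4 = 0 + 0 + 0 + 1 + 1 + 0 + 1 + 0 = 3 ≡ 1 (mod 2).
s = (0, 1, 0, 1)^T — this equals column 5 of H (binary 0101), so error is at position 5.
Correct: flip bit 5 of r = 010100111101110 to get c = 010110111101110.


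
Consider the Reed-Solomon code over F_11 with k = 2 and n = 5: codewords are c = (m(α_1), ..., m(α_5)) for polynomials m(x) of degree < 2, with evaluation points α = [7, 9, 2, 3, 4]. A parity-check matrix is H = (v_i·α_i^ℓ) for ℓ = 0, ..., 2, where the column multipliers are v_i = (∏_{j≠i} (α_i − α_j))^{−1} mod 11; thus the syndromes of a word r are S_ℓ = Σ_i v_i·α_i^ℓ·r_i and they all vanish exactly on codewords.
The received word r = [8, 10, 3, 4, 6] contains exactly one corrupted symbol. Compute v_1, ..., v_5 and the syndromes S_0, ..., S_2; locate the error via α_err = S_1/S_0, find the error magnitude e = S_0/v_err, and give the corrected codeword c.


S = (7, 6, 2), error at position 5, error magnitude e = 1, c = [8, 10, 3, 4, 5].

Step 1: column multipliers v_i = (∏_{j≠i}(α_i − α_j))^{−1} mod 11.
  i = 1 (α = 7): (7−9)(7−2)(7−3)(7−4) = (−2)·5·4·3 = −120 ≡ 1, so v_1 = 1^{−1} = 1 (mod 11).
  i = 2 (α = 9): (9−7)(9−2)(9−3)(9−4) = 2·7·6·5 = 420 ≡ 2, so v_2 = 2^{−1} = 6 (mod 11).
  i = 3 (α = 2): (2−7)(2−9)(2−3)(2−4) = (−5)·(−7)·(−1)·(−2) = 70 ≡ 4, so v_3 = 4^{−1} = 3 (mod 11).
  i = 4 (α = 3): (3−7)(3−9)(3−2)(3−4) = (−4)·(−6)·1·(−1) = −24 ≡ 9, so v_4 = 9^{−1} = 5 (mod 11).
  i = 5 (α = 4): (4−7)(4−9)(4−2)(4−3) = (−3)·(−5)·2·1 = 30 ≡ 8, so v_5 = 8^{−1} = 7 (mod 11).
  v = [1, 6, 3, 5, 7].
Step 2: syndromes of r = [8, 10, 3, 4, 6] (all sums mod 11).
  S_0 = Σ v_i r_i = 1·8 + 6·10 + 3·3 + 5·4 + 7·6 = 139 ≡ 7.
  S_1 = Σ v_i α_i r_i = 1·7·8 + 6·9·10 + 3·2·3 + 5·3·4 + 7·4·6 = 842 ≡ 6.
  α_i^2 mod 11 = [5, 4, 4, 9, 5].
  S_2 = Σ v_i α_i^2 r_i = 1·5·8 + 6·4·10 + 3·4·3 + 5·9·4 + 7·5·6 = 706 ≡ 2.
  S = (7, 6, 2) ≠ 0, so r is not a codeword (an error is present).
Step 3: locate the error. For a single error e at position i, S_ℓ = v_i·e·α_i^ℓ, so α_err = S_1/S_0.
  S_0^{−1} = 7^{−1} = 8 (mod 11), so α_err = 6·8 = 48 ≡ 4 = α_5. Error position i = 5.
  Consistency check: S_2/S_1 = 2·2 = 4 ≡ 4 = α_err ✓ (single-error assumption holds).
Step 4: error magnitude e = S_0/v_5 = S_0·∏_{j≠5}(α_5 − α_j) = 7·8 = 56 ≡ 1 (mod 11).
Step 5: correct position 5: c_5 = r_5 − e = 6 − 1 ≡ 5 (mod 11). Hence c = [8, 10, 3, 4, 5].
  Check: interpolating c through the α_i gives m(x) = 1 + 1·x (degree < 2) with m(α_i) = c_i for every i, so c is indeed a codeword.


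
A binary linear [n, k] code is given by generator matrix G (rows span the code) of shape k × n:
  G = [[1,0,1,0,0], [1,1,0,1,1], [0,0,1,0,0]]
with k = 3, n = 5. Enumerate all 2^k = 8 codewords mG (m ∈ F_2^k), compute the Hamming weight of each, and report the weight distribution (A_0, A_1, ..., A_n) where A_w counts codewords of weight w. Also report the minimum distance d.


Weight distribution: A_0 = 1, A_1 = 2, A_2 = 1, A_3 = 1, A_4 = 2, A_5 = 1. Minimum distance d = 1.

Enumerate all 2^3 = 8 messages m ∈ F_2^3.
For each, compute codeword c = mG in F_2^5, then tally its weight.
  m = 000 → c = 00000, weight = 0.
  m = 100 → c = 10100, weight = 2.
  m = 010 → c = 11011, weight = 4.
  m = 110 → c = 01111, weight = 4.
  m = 001 → c = 00100, weight = 1.
  m = 101 → c = 10000, weight = 1.
  m = 011 → c = 11111, weight = 5.
  m = 111 → c = 01011, weight = 3.
Tally weights:
  weight 0: 1 codewords.
  weight 1: 2 codewords.
  weight 2: 1 codewords.
  weight 3: 1 codewords.
  weight 4: 2 codewords.
  weight 5: 1 codewords.
Minimum distance d = smallest w > 0 with A_w > 0 = 1.
Sanity: Σ A_w = 8 = 2^3 = 8 ✓.


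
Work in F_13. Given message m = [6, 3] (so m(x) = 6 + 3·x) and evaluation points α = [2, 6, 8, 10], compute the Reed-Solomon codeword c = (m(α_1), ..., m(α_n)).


c = [12, 11, 4, 10]

Message polynomial: m(x) = 6 + 3·x (mod 13).
For each evaluation point α_i, compute m(α_i) mod 13:
  α_1 = 2: Horner steps 3 → 12, so m(2) = 12.
  α_2 = 6: Horner steps 3 → 11, so m(6) = 11.
  α_3 = 8: Horner steps 3 → 4, so m(8) = 4.
  α_4 = 10: Horner steps 3 → 10, so m(10) = 10.
Codeword c = [12, 11, 4, 10] ∈ F_13^4.


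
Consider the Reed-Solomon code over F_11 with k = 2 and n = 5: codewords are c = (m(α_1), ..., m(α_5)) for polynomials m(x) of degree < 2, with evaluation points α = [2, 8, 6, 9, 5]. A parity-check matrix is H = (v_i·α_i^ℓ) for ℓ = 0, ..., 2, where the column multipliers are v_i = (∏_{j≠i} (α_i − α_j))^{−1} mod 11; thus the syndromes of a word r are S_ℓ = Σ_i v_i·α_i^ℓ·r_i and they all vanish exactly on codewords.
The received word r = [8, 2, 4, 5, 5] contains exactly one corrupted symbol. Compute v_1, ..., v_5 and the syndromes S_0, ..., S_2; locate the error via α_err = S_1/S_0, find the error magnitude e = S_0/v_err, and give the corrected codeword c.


S = (10, 2, 7), error at position 4, error magnitude e = 4, c = [8, 2, 4, 1, 5].

Step 1: column multipliers v_i = (∏_{j≠i}(α_i − α_j))^{−1} mod 11.
  i = 1 (α = 2): (2−8)(2−6)(2−9)(2−5) = (−6)·(−4)·(−7)·(−3) = 504 ≡ 9, so v_1 = 9^{−1} = 5 (mod 11).
  i = 2 (α = 8): (8−2)(8−6)(8−9)(8−5) = 6·2·(−1)·3 = −36 ≡ 8, so v_2 = 8^{−1} = 7 (mod 11).
  i = 3 (α = 6): (6−2)(6−8)(6−9)(6−5) = 4·(−2)·(−3)·1 = 24 ≡ 2, so v_3 = 2^{−1} = 6 (mod 11).
  i = 4 (α = 9): (9−2)(9−8)(9−6)(9−5) = 7·1·3·4 = 84 ≡ 7, so v_4 = 7^{−1} = 8 (mod 11).
  i = 5 (α = 5): (5−2)(5−8)(5−6)(5−9) = 3·(−3)·(−1)·(−4) = −36 ≡ 8, so v_5 = 8^{−1} = 7 (mod 11).
  v = [5, 7, 6, 8, 7].
Step 2: syndromes of r = [8, 2, 4, 5, 5] (all sums mod 11).
  S_0 = Σ v_i r_i = 5·8 + 7·2 + 6·4 + 8·5 + 7·5 = 153 ≡ 10.
  S_1 = Σ v_i α_i r_i = 5·2·8 + 7·8·2 + 6·6·4 + 8·9·5 + 7·5·5 = 871 ≡ 2.
  α_i^2 mod 11 = [4, 9, 3, 4, 3].
  S_2 = Σ v_i α_i^2 r_i = 5·4·8 + 7·9·2 + 6·3·4 + 8·4·5 + 7·3·5 = 623 ≡ 7.
  S = (10, 2, 7) ≠ 0, so r is not a codeword (an error is present).
Step 3: locate the error. For a single error e at position i, S_ℓ = v_i·e·α_i^ℓ, so α_err = S_1/S_0.
  S_0^{−1} = 10^{−1} = 10 (mod 11), so α_err = 2·10 = 20 ≡ 9 = α_4. Error position i = 4.
  Consistency check: S_2/S_1 = 7·6 = 42 ≡ 9 = α_err ✓ (single-error assumption holds).
Step 4: error magnitude e = S_0/v_4 = S_0·∏_{j≠4}(α_4 − α_j) = 10·7 = 70 ≡ 4 (mod 11).
Step 5: correct position 4: c_4 = r_4 − e = 5 − 4 ≡ 1 (mod 11). Hence c = [8, 2, 4, 1, 5].
  Check: interpolating c through the α_i gives m(x) = 10 + 10·x (degree < 2) with m(α_i) = c_i for every i, so c is indeed a codeword.


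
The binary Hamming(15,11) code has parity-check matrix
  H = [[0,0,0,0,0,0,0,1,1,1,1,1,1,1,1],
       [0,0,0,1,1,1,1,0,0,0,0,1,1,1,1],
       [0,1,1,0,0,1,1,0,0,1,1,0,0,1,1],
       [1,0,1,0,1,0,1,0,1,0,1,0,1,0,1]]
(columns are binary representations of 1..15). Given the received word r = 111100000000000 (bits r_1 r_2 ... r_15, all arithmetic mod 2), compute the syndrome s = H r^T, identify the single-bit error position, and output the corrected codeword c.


s = (0, 1, 0, 0)^T, error position = 4, corrected codeword c = 111000000000000

Compute s = H r^T mod 2 one row at a time:
  s_1 = 0 + 0 + 0 + 0 + 0 + 0 + 0 + 0 = 0 ≡ 0 (mod 2).
  s_2 = 1 + 0 + 0 + 0 + 0 + 0 + 0 + 0 = 1 ≡ 1 (mod 2).
  s_3 = 1 + 1 + 0 + 0 + 0 + 0 + 0 + 0 = 2 ≡ 0 (mod 2).
  s_4 = 1 + 1 + 0 + 0 + 0 + 0 + 0 + 0 = 2 ≡ 0 (mod 2).
s = (0, 1, 0, 0)^T — this equals column 4 of H (binary 0100), so error is at position 4.
Correct: flip bit 4 of r = 111100000000000 to get c = 111000000000000.


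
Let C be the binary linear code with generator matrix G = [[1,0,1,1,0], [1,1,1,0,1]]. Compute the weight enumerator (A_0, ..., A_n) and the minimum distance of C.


Weight distribution: A_0 = 1, A_3 = 2, A_4 = 1. Minimum distance d = 3.

Enumerate all 2^2 = 4 messages m ∈ F_2^2.
For each, compute codeword c = mG in F_2^5, then tally its weight.
  m = 00 → c = 00000, weight = 0.
  m = 10 → c = 10110, weight = 3.
  m = 01 → c = 11101, weight = 4.
  m = 11 → c = 01011, weight = 3.
Tally weights:
  weight 0: 1 codewords.
  weight 3: 2 codewords.
  weight 4: 1 codewords.
Minimum distance d = smallest w > 0 with A_w > 0 = 3.
Sanity: Σ A_w = 4 = 2^2 = 4 ✓.


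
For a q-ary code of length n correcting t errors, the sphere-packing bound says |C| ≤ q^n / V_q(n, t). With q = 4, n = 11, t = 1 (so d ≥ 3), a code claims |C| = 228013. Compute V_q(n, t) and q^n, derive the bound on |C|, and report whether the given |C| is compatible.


V_q(n, t) = 34, q^n = 4194304, Hamming bound = 123361, |C| = 228013 > bound (violated).

Step 1: Compute V_q(n, t) = Σ_{j=0}^1 C(n, j) (q−1)^j.
  j = 0: C(11,0)·(3)^0 = 1·1 = 1.
  j = 1: C(11,1)·(3)^1 = 11·3 = 33.
  V_q(n, t) = 1 + 33 = 34.
Step 2: q^n = 4^11 = 4194304.
Step 3: Hamming bound ⌊q^n / V_q(n,t)⌋ = ⌊4194304/34⌋ = 123361.
Step 4: Compare |C| = 228013 to 123361: violated.
The claimed |C| lies above the Hamming bound, so no 4-ary code of length 11 with d ≥ 3 can have 228013 codewords.


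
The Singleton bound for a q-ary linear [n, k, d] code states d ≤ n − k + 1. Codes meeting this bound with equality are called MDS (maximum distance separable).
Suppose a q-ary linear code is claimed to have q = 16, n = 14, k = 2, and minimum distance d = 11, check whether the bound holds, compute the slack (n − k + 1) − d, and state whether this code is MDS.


Singleton RHS = n − k + 1 = 13, slack = 2, bound satisfied, not MDS.

Singleton bound: d ≤ n − k + 1.
Here n = 14, k = 2, so n − k + 1 = 13.
Given d = 11, check d ≤ 13: YES.
Slack = (n − k + 1) − d = 2.
The code is NOT MDS (slack = 2 > 0).
Description: the claimed parameters are [14, 2, 11]_16; such a code would be non-MDS.


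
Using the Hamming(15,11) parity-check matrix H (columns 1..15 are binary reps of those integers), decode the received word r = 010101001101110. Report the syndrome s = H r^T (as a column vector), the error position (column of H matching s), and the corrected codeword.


s = (1, 1, 0, 0)^T, error position = 12, corrected codeword c = 010101001100110

Compute s = H r^T mod 2 one row at a time:
  s_1 = 0 + 1 + 1 + 0 + 1 + 1 + 1 + 0 = 5 ≡ 1 (mod 2).
  s_2 = 1 + 0 + 1 + 0 + 1 + 1 + 1 + 0 = 5 ≡ 1 (mod 2).
  s_3 = 1 + 0 + 1 + 0 + 1 + 0 + 1 + 0 = 4 ≡ 0 (mod 2).
  s_4 = 0 + 0 + 0 + 0 + 1 + 0 + 1 + 0 = 2 ≡ 0 (mod 2).
s = (1, 1, 0, 0)^T — this equals column 12 of H (binary 1100), so error is at position 12.
Correct: flip bit 12 of r = 010101001101110 to get c = 010101001100110.


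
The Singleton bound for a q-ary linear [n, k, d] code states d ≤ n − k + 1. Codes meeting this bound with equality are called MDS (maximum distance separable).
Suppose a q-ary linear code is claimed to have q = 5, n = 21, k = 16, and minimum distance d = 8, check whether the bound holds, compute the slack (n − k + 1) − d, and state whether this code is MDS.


Singleton RHS = n − k + 1 = 6, slack = -2, bound violated (no such code; not MDS).

Singleton bound: d ≤ n − k + 1.
Here n = 21, k = 16, so n − k + 1 = 6.
Given d = 8, check d ≤ 6: NO.
Slack = (n − k + 1) − d = -2.
The slack is negative: d = 8 exceeds n − k + 1 = 6 by 2, so the Singleton bound is violated and no linear [21, 16, 8]_5 code can exist. In particular it is not MDS (MDS requires d = n − k + 1 exactly).
Description: the claimed parameters are [21, 16, 8]_5; such a code would be impossible (violates the Singleton bound).


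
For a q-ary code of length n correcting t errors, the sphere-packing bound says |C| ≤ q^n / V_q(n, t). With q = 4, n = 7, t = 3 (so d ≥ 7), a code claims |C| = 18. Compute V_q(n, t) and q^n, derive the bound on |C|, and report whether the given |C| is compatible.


V_q(n, t) = 1156, q^n = 16384, Hamming bound = 14, |C| = 18 > bound (violated).

Step 1: Compute V_q(n, t) = Σ_{j=0}^3 C(n, j) (q−1)^j.
  j = 0: C(7,0)·(3)^0 = 1·1 = 1.
  j = 1: C(7,1)·(3)^1 = 7·3 = 21.
  j = 2: C(7,2)·(3)^2 = 21·9 = 189.
  j = 3: C(7,3)·(3)^3 = 35·27 = 945.
  V_q(n, t) = 1 + 21 + 189 + 945 = 1156.
Step 2: q^n = 4^7 = 16384.
Step 3: Hamming bound ⌊q^n / V_q(n,t)⌋ = ⌊16384/1156⌋ = 14.
Step 4: Compare |C| = 18 to 14: violated.
The claimed |C| lies above the Hamming bound, so no 4-ary code of length 7 with d ≥ 7 can have 18 codewords.


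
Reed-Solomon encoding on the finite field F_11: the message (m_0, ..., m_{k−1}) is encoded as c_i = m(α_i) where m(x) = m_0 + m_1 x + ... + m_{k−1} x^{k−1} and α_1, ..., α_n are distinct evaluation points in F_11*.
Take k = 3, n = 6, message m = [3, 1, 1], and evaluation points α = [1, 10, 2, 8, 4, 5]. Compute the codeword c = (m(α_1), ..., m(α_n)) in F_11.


c = [5, 3, 9, 9, 1, 0]

Message polynomial: m(x) = 3 + 1·x + 1·x^2 (mod 11).
For each evaluation point α_i, compute m(α_i) mod 11:
  α_1 = 1: Horner steps 1 → 2 → 5, so m(1) = 5.
  α_2 = 10: Horner steps 1 → 0 → 3, so m(10) = 3.
  α_3 = 2: Horner steps 1 → 3 → 9, so m(2) = 9.
  α_4 = 8: Horner steps 1 → 9 → 9, so m(8) = 9.
  α_5 = 4: Horner steps 1 → 5 → 1, so m(4) = 1.
  α_6 = 5: Horner steps 1 → 6 → 0, so m(5) = 0.
Codeword c = [5, 3, 9, 9, 1, 0] ∈ F_11^6.


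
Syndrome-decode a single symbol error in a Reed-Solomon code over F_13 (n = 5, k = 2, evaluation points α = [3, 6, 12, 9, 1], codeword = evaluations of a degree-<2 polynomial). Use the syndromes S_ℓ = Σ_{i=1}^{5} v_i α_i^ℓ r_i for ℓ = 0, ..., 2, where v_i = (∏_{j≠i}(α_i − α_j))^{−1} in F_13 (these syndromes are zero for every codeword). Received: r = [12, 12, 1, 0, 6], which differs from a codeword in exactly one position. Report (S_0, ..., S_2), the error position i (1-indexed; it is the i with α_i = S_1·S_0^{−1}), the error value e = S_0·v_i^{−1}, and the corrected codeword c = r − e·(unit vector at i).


S = (1, 3, 9), error at position 1, error magnitude e = 1, c = [11, 12, 1, 0, 6].

Step 1: column multipliers v_i = (∏_{j≠i}(α_i − α_j))^{−1} mod 13.
  i = 1 (α = 3): (3−6)(3−12)(3−9)(3−1) = (−3)·(−9)·(−6)·2 = −324 ≡ 1, so v_1 = 1^{−1} = 1 (mod 13).
  i = 2 (α = 6): (6−3)(6−12)(6−9)(6−1) = 3·(−6)·(−3)·5 = 270 ≡ 10, so v_2 = 10^{−1} = 4 (mod 13).
  i = 3 (α = 12): (12−3)(12−6)(12−9)(12−1) = 9·6·3·11 = 1782 ≡ 1, so v_3 = 1^{−1} = 1 (mod 13).
  i = 4 (α = 9): (9−3)(9−6)(9−12)(9−1) = 6·3·(−3)·8 = −432 ≡ 10, so v_4 = 10^{−1} = 4 (mod 13).
  i = 5 (α = 1): (1−3)(1−6)(1−12)(1−9) = (−2)·(−5)·(−11)·(−8) = 880 ≡ 9, so v_5 = 9^{−1} = 3 (mod 13).
  v = [1, 4, 1, 4, 3].
Step 2: syndromes of r = [12, 12, 1, 0, 6] (all sums mod 13).
  S_0 = Σ v_i r_i = 1·12 + 4·12 + 1·1 + 4·0 + 3·6 = 79 ≡ 1.
  S_1 = Σ v_i α_i r_i = 1·3·12 + 4·6·12 + 1·12·1 + 4·9·0 + 3·1·6 = 354 ≡ 3.
  α_i^2 mod 13 = [9, 10, 1, 3, 1].
  S_2 = Σ v_i α_i^2 r_i = 1·9·12 + 4·10·12 + 1·1·1 + 4·3·0 + 3·1·6 = 607 ≡ 9.
  S = (1, 3, 9) ≠ 0, so r is not a codeword (an error is present).
Step 3: locate the error. For a single error e at position i, S_ℓ = v_i·e·α_i^ℓ, so α_err = S_1/S_0.
  S_0^{−1} = 1^{−1} = 1 (mod 13), so α_err = 3·1 = 3 ≡ 3 = α_1. Error position i = 1.
  Consistency check: S_2/S_1 = 9·9 = 81 ≡ 3 = α_err ✓ (single-error assumption holds).
Step 4: error magnitude e = S_0/v_1 = S_0·∏_{j≠1}(α_1 − α_j) = 1·1 = 1 ≡ 1 (mod 13).
Step 5: correct position 1: c_1 = r_1 − e = 12 − 1 ≡ 11 (mod 13). Hence c = [11, 12, 1, 0, 6].
  Check: interpolating c through the α_i gives m(x) = 10 + 9·x (degree < 2) with m(α_i) = c_i for every i, so c is indeed a codeword.


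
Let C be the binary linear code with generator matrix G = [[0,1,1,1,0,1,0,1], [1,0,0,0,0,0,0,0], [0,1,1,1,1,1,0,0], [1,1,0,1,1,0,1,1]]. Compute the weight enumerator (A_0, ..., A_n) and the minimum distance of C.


Weight distribution: A_0 = 1, A_1 = 1, A_2 = 1, A_3 = 2, A_4 = 3, A_5 = 5, A_6 = 3. Minimum distance d = 1.

Enumerate all 2^4 = 16 messages m ∈ F_2^4.
For each, compute codeword c = mG in F_2^8, then tally its weight.
  m = 0000 → c = 00000000, weight = 0.
  m = 1000 → c = 01110101, weight = 5.
  m = 0100 → c = 10000000, weight = 1.
  m = 1100 → c = 11110101, weight = 6.
  m = 0010 → c = 01111100, weight = 5.
  m = 1010 → c = 00001001, weight = 2.
  m = 0110 → c = 11111100, weight = 6.
  m = 1110 → c = 10001001, weight = 3.
  m = 0001 → c = 11011011, weight = 6.
  m = 1001 → c = 10101110, weight = 5.
  m = 0101 → c = 01011011, weight = 5.
  m = 1101 → c = 00101110, weight = 4.
  m = 0011 → c = 10100111, weight = 5.
  m = 1011 → c = 11010010, weight = 4.
  m = 0111 → c = 00100111, weight = 4.
  m = 1111 → c = 01010010, weight = 3.
Tally weights:
  weight 0: 1 codewords.
  weight 1: 1 codewords.
  weight 2: 1 codewords.
  weight 3: 2 codewords.
  weight 4: 3 codewords.
  weight 5: 5 codewords.
  weight 6: 3 codewords.
Minimum distance d = smallest w > 0 with A_w > 0 = 1.
Sanity: Σ A_w = 16 = 2^4 = 16 ✓.


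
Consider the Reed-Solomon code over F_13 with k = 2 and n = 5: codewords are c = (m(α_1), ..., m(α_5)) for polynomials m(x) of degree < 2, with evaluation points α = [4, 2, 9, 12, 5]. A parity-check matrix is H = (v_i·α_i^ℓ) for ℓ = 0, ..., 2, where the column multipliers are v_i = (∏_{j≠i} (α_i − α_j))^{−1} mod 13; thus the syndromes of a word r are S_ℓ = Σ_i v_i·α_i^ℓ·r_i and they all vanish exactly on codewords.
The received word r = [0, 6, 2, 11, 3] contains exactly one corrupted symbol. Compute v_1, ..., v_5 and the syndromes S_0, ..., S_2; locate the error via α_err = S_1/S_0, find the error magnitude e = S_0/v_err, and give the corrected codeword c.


S = (3, 6, 12), error at position 2, error magnitude e = 12, c = [0, 7, 2, 11, 3].

Step 1: column multipliers v_i = (∏_{j≠i}(α_i − α_j))^{−1} mod 13.
  i = 1 (α = 4): (4−2)(4−9)(4−12)(4−5) = 2·(−5)·(−8)·(−1) = −80 ≡ 11, so v_1 = 11^{−1} = 6 (mod 13).
  i = 2 (α = 2): (2−4)(2−9)(2−12)(2−5) = (−2)·(−7)·(−10)·(−3) = 420 ≡ 4, so v_2 = 4^{−1} = 10 (mod 13).
  i = 3 (α = 9): (9−4)(9−2)(9−12)(9−5) = 5·7·(−3)·4 = −420 ≡ 9, so v_3 = 9^{−1} = 3 (mod 13).
  i = 4 (α = 12): (12−4)(12−2)(12−9)(12−5) = 8·10·3·7 = 1680 ≡ 3, so v_4 = 3^{−1} = 9 (mod 13).
  i = 5 (α = 5): (5−4)(5−2)(5−9)(5−12) = 1·3·(−4)·(−7) = 84 ≡ 6, so v_5 = 6^{−1} = 11 (mod 13).
  v = [6, 10, 3, 9, 11].
Step 2: syndromes of r = [0, 6, 2, 11, 3] (all sums mod 13).
  S_0 = Σ v_i r_i = 6·0 + 10·6 + 3·2 + 9·11 + 11·3 = 198 ≡ 3.
  S_1 = Σ v_i α_i r_i = 6·4·0 + 10·2·6 + 3·9·2 + 9·12·11 + 11·5·3 = 1527 ≡ 6.
  α_i^2 mod 13 = [3, 4, 3, 1, 12].
  S_2 = Σ v_i α_i^2 r_i = 6·3·0 + 10·4·6 + 3·3·2 + 9·1·11 + 11·12·3 = 753 ≡ 12.
  S = (3, 6, 12) ≠ 0, so r is not a codeword (an error is present).
Step 3: locate the error. For a single error e at position i, S_ℓ = v_i·e·α_i^ℓ, so α_err = S_1/S_0.
  S_0^{−1} = 3^{−1} = 9 (mod 13), so α_err = 6·9 = 54 ≡ 2 = α_2. Error position i = 2.
  Consistency check: S_2/S_1 = 12·11 = 132 ≡ 2 = α_err ✓ (single-error assumption holds).
Step 4: error magnitude e = S_0/v_2 = S_0·∏_{j≠2}(α_2 − α_j) = 3·4 = 12 ≡ 12 (mod 13).
Step 5: correct position 2: c_2 = r_2 − e = 6 − 12 ≡ 7 (mod 13). Hence c = [0, 7, 2, 11, 3].
  Check: interpolating c through the α_i gives m(x) = 1 + 3·x (degree < 2) with m(α_i) = c_i for every i, so c is indeed a codeword.
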